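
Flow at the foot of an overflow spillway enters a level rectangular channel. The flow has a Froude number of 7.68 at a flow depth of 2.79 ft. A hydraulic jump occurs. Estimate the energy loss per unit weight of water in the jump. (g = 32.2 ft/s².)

Fr₁ = 7.68 (given).
By Bélanger, y₂/y₁ = ½[√(1 + 8Fr₁²) − 1] = ½[√472.9 − 1] = 10.4.
y₂ = 10.4 × 2.79 = 28.9 ft.
V₁ = Fr₁·√(g·y₁) = 7.68×√(32.2×2.79) = 72.8 ft/s; q = V₁·y₁ = 203 ft²/s. V₂ = q/y₂ = 203/28.9 = 7.02 ft/s. E₁ = y₁ + V₁²/2g = 85.1 ft; E₂ = y₂ + V₂²/2g = 29.7 ft. ΔE = E₁ − E₂ = 55.4 ft.

ΔE = 55.4 ft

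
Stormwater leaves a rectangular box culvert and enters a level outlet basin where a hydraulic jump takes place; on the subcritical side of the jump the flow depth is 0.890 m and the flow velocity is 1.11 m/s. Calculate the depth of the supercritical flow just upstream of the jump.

Fr₂ = V₂/√(g·y₂) = 1.11/√(9.81×0.890) = 0.376.
Since the conjugate-depth ratio holds either way, y₁/y₂ = ½[√(1 + 8Fr₂²) − 1] = ½[√2.129 − 1] = 0.230.
y₁ = 0.230 × 0.890 = 0.204 m.

y₁ = 0.204 m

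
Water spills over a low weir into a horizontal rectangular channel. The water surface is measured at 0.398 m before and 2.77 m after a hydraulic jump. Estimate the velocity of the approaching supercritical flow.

V₁ = 10.4 m/s

For a rectangular channel the momentum equation gives q² = ½·g·y₁·y₂·(y₁ + y₂) = ½×9.81×0.398×2.77×3.17 = 17.1.
q = √17.1 = 4.14 m²/s.
V₁ = q/y₁ = 4.14/0.398 = 10.4 m/s.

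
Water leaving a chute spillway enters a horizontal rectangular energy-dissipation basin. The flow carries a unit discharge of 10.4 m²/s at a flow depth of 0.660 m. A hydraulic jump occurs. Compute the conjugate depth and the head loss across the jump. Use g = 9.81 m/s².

y₂ = 5.46 m; ΔE = 7.67 m

V₁ = q/y₁ = 10.4/0.660 = 15.8 m/s. Fr₁ = V₁/√(g·y₁) = 15.8/√(9.81×0.660) = 6.19.
Sequent-depth ratio: y₂/y₁ = ½[√(1 + 8Fr₁²) − 1] = ½[√307.8 − 1] = 8.27.
y₂ = 8.27 × 0.660 = 5.46 m.
V₂ = q/y₂ = 10.4/5.46 = 1.90 m/s. E₁ = y₁ + V₁²/2g = 13.3 m; E₂ = y₂ + V₂²/2g = 5.64 m. ΔE = E₁ − E₂ = 7.67 m.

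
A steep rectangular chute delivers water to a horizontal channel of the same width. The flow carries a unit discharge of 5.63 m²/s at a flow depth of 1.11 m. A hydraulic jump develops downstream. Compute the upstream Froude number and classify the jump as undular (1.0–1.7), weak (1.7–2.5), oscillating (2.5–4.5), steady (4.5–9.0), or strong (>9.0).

V₁ = q/y₁ = 5.63/1.11 = 5.07 m/s. Fr₁ = V₁/√(g·y₁) = 5.07/√(9.81×1.11) = 1.54.
Fr₁ = 1.54 lies in the undular range.

Fr₁ = 1.54; undular jump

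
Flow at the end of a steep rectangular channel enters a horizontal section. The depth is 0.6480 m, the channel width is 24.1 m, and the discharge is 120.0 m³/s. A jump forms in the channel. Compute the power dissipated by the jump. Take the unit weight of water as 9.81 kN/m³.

P = 1137 kW

q = Q/b = 120.0/24.1 = 4.979 m²/s; V₁ = q/y₁ = 7.684 m/s. Fr₁ = V₁/√(g·y₁) = 3.048.
Conjugate-depth relation: y₂/y₁ = ½[√(1 + 8Fr₁²) − 1] = ½[√75.306 − 1] = 3.839.
y₂ = 3.839 × 0.6480 = 2.488 m.
V₂ = q/y₂ = 4.979/2.488 = 2.002 m/s. E₁ = y₁ + V₁²/2g = 3.657 m; E₂ = y₂ + V₂²/2g = 2.692 m. ΔE = E₁ − E₂ = 0.9656 m.
P = γ·Q·ΔE = 9.81 × 120.0 × 0.9656 = 1137 kW.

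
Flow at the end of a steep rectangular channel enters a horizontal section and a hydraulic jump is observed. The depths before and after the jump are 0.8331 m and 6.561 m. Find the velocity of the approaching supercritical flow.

For a rectangular channel the momentum equation gives q² = ½·g·y₁·y₂·(y₁ + y₂) = ½×9.81×0.8331×6.561×7.394 = 198.2.
q = √198.2 = 14.08 m²/s.
V₁ = q/y₁ = 14.08/0.8331 = 16.90 m/s.

V₁ = 16.90 m/s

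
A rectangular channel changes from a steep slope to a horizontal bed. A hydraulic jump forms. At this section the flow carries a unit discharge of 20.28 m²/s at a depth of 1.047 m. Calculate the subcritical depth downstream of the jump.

V₁ = q/y₁ = 20.28/1.047 = 19.37 m/s. Fr₁ = V₁/√(g·y₁) = 19.37/√(9.81×1.047) = 6.044.
Conjugate-depth relation: y₂/y₁ = ½[√(1 + 8Fr₁²) − 1] = ½[√293.22 − 1] = 8.062.
y₂ = 8.062 × 1.047 = 8.441 m.

y₂ = 8.441 m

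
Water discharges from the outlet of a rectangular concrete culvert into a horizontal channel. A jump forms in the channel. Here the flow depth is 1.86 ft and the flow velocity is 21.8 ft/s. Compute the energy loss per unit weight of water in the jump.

ΔE = 2.10 ft

Fr₁ = V₁/√(g·y₁) = 21.8/√(32.2×1.86) = 2.82.
By Bélanger, y₂/y₁ = ½[√(1 + 8Fr₁²) − 1] = ½[√64.48 − 1] = 3.51.
y₂ = 3.51 × 1.86 = 6.54 ft.
q = V₁·y₁ = 21.8 × 1.86 = 40.5 ft²/s. V₂ = q/y₂ = 40.5/6.54 = 6.20 ft/s. E₁ = y₁ + V₁²/2g = 9.24 ft; E₂ = y₂ + V₂²/2g = 7.14 ft. ΔE = E₁ − E₂ = 2.10 ft.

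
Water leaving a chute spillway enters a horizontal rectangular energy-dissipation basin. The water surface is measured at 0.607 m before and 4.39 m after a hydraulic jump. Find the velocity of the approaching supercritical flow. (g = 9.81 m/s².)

For a rectangular channel the momentum equation gives q² = ½·g·y₁·y₂·(y₁ + y₂) = ½×9.81×0.607×4.39×5.00 = 65.3.
q = √65.3 = 8.08 m²/s.
V₁ = q/y₁ = 8.08/0.607 = 13.3 m/s.

V₁ = 13.3 m/s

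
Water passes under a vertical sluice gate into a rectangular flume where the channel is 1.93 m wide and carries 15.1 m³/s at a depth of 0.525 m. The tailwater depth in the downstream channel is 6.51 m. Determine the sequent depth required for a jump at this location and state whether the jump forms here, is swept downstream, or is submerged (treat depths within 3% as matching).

y₂ = 4.62 m; the jump is submerged

q = Q/b = 15.1/1.93 = 7.82 m²/s; V₁ = q/y₁ = 14.9 m/s. Fr₁ = V₁/√(g·y₁) = 6.57.
From the momentum equation for a rectangular channel, y₂/y₁ = ½[√(1 + 8Fr₁²) − 1] = ½[√346.0 − 1] = 8.80.
y₂ = 8.80 × 0.525 = 4.62 m.
Tailwater y_tw = 6.51 m: y_tw > y₂, so the jump is submerged.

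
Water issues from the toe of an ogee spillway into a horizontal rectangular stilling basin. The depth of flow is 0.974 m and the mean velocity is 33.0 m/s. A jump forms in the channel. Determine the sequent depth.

y₂ = 14.2 m

Fr₁ = V₁/√(g·y₁) = 33.0/√(9.81×0.974) = 10.7.
Sequent-depth ratio: y₂/y₁ = ½[√(1 + 8Fr₁²) − 1] = ½[√912.8 − 1] = 14.6.
y₂ = 14.6 × 0.974 = 14.2 m.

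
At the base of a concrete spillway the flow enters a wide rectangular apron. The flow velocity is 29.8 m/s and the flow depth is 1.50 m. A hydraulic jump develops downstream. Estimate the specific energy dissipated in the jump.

Fr₁ = V₁/√(g·y₁) = 29.8/√(9.81×1.50) = 7.77.
From the momentum equation for a rectangular channel, y₂/y₁ = ½[√(1 + 8Fr₁²) − 1] = ½[√483.8 − 1] = 10.5.
y₂ = 10.5 × 1.50 = 15.7 m.
Head loss: ΔE = (y₂ − y₁)³/(4y₁y₂) = (15.7 − 1.50)³/(4×1.50×15.7) = 2892/94.5 = 30.6 m.

ΔE = 30.6 m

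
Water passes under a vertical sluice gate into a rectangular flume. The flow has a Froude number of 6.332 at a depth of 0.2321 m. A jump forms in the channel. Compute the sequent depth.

y₂ = 1.966 m

Fr₁ = 6.332 (given).
Bélanger equation: y₂/y₁ = ½[√(1 + 8Fr₁²) − 1] = ½[√321.75 − 1] = 8.469.
y₂ = 8.469 × 0.2321 = 1.966 m.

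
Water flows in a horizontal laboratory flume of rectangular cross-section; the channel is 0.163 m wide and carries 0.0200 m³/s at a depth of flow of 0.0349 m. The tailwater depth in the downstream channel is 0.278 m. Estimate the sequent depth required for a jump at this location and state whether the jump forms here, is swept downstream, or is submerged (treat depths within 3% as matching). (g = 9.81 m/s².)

q = Q/b = 0.0200/0.163 = 0.123 m²/s; V₁ = q/y₁ = 3.52 m/s. Fr₁ = V₁/√(g·y₁) = 6.01.
Bélanger equation: y₂/y₁ = ½[√(1 + 8Fr₁²) − 1] = ½[√289.8 − 1] = 8.01.
y₂ = 8.01 × 0.0349 = 0.280 m.
Tailwater y_tw = 0.278 m: y_tw ≈ y₂, so the jump forms here.

y₂ = 0.280 m; the jump forms here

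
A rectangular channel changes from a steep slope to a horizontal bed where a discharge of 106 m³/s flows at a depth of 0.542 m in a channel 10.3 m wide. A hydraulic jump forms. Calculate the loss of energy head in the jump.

q = Q/b = 106/10.3 = 10.3 m²/s; V₁ = q/y₁ = 19.0 m/s. Fr₁ = V₁/√(g·y₁) = 8.23.
From the momentum equation for a rectangular channel, y₂/y₁ = ½[√(1 + 8Fr₁²) − 1] = ½[√543.5 − 1] = 11.2.
y₂ = 11.2 × 0.542 = 6.05 m.
Head loss: ΔE = (y₂ − y₁)³/(4y₁y₂) = (6.05 − 0.542)³/(4×0.542×6.05) = 167/13.1 = 12.7 m.

ΔE = 12.7 m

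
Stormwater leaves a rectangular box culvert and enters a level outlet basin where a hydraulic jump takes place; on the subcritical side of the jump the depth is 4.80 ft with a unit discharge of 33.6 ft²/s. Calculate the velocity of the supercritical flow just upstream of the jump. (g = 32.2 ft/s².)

V₂ = q/y₂ = 33.6/4.80 = 7.00 ft/s; Fr₂ = V₂/√(g·y₂) = 0.563.
The Bélanger relation is symmetric: y₁/y₂ = ½[√(1 + 8Fr₂²) − 1] = ½[√3.536 − 1] = 0.440.
y₁ = 0.440 × 4.80 = 2.11 ft.
V₁ = q/y₁ = 33.6/2.11 = 15.9 ft/s.

V₁ = 15.9 ft/s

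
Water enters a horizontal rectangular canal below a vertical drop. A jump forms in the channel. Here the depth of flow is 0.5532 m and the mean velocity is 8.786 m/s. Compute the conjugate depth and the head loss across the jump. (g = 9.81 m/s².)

y₂ = 2.687 m; ΔE = 1.634 m

Fr₁ = V₁/√(g·y₁) = 8.786/√(9.81×0.5532) = 3.772.
Sequent-depth ratio: y₂/y₁ = ½[√(1 + 8Fr₁²) − 1] = ½[√114.79 − 1] = 4.857.
y₂ = 4.857 × 0.5532 = 2.687 m.
q = V₁·y₁ = 8.786 × 0.5532 = 4.860 m²/s. V₂ = q/y₂ = 4.860/2.687 = 1.809 m/s. E₁ = y₁ + V₁²/2g = 4.488 m; E₂ = y₂ + V₂²/2g = 2.854 m. ΔE = E₁ − E₂ = 1.634 m.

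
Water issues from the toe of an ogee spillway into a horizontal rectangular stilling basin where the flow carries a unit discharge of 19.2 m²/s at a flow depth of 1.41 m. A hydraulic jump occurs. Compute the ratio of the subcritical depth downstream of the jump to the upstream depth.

y₂/y₁ = 4.70

V₁ = q/y₁ = 19.2/1.41 = 13.6 m/s. Fr₁ = V₁/√(g·y₁) = 13.6/√(9.81×1.41) = 3.66.
From the momentum equation for a rectangular channel, y₂/y₁ = ½[√(1 + 8Fr₁²) − 1] = ½[√108.2 − 1] = 4.70.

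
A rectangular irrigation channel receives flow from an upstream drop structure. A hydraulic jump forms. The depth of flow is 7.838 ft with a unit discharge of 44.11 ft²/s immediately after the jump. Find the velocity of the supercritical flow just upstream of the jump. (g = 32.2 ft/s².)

V₂ = q/y₂ = 44.11/7.838 = 5.628 ft/s; Fr₂ = V₂/√(g·y₂) = 0.3542.
From the momentum equation (using Fr₂), y₁/y₂ = ½[√(1 + 8Fr₂²) − 1] = ½[√2.0039 − 1] = 0.2078.
y₁ = 0.2078 × 7.838 = 1.629 ft.
V₁ = q/y₁ = 44.11/1.629 = 27.08 ft/s.

V₁ = 27.08 ft/s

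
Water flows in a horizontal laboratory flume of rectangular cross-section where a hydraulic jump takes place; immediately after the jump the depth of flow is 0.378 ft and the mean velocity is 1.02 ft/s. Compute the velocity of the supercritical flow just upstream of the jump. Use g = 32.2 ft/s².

V₁ = 6.85 ft/s

Fr₂ = V₂/√(g·y₂) = 1.02/√(32.2×0.378) = 0.292.
Applying the sequent-depth relation in reverse, y₁/y₂ = ½[√(1 + 8Fr₂²) − 1] = ½[√1.684 − 1] = 0.149.
y₁ = 0.149 × 0.378 = 0.0563 ft.
V₁ = q/y₁ = 0.386/0.0563 = 6.85 ft/s.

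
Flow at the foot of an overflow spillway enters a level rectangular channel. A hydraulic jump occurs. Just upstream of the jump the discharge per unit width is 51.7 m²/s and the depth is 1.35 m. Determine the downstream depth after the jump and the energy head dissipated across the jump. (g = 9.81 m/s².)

V₁ = q/y₁ = 51.7/1.35 = 38.3 m/s. Fr₁ = V₁/√(g·y₁) = 38.3/√(9.81×1.35) = 10.5.
Sequent-depth ratio: y₂/y₁ = ½[√(1 + 8Fr₁²) − 1] = ½[√886.9 − 1] = 14.4.
y₂ = 14.4 × 1.35 = 19.4 m.
V₂ = q/y₂ = 51.7/19.4 = 2.66 m/s. E₁ = y₁ + V₁²/2g = 76.1 m; E₂ = y₂ + V₂²/2g = 19.8 m. ΔE = E₁ − E₂ = 56.3 m.

y₂ = 19.4 m; ΔE = 56.3 m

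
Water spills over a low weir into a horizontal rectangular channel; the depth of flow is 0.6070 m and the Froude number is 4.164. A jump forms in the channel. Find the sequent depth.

Fr₁ = 4.164 (given).
By Bélanger, y₂/y₁ = ½[√(1 + 8Fr₁²) − 1] = ½[√139.71 − 1] = 5.410.
y₂ = 5.410 × 0.6070 = 3.284 m.

y₂ = 3.284 m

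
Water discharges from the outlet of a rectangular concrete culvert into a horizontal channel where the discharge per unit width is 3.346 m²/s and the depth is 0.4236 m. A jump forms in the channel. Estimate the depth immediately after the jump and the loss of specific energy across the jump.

y₂ = 2.119 m; ΔE = 1.358 m

V₁ = q/y₁ = 3.346/0.4236 = 7.899 m/s. Fr₁ = V₁/√(g·y₁) = 7.899/√(9.81×0.4236) = 3.875.
From the momentum equation for a rectangular channel, y₂/y₁ = ½[√(1 + 8Fr₁²) − 1] = ½[√121.12 − 1] = 5.003.
y₂ = 5.003 × 0.4236 = 2.119 m.
Head loss: ΔE = (y₂ − y₁)³/(4y₁y₂) = (2.119 − 0.4236)³/(4×0.4236×2.119) = 4.874/3.591 = 1.358 m.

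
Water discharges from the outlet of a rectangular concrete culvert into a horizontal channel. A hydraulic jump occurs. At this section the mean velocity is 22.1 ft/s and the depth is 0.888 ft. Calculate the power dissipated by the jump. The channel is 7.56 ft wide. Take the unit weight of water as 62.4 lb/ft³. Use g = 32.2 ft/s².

P = 58.0 hp

Fr₁ = V₁/√(g·y₁) = 22.1/√(32.2×0.888) = 4.13.
Conjugate-depth relation: y₂/y₁ = ½[√(1 + 8Fr₁²) − 1] = ½[√137.6 − 1] = 5.37.
y₂ = 5.37 × 0.888 = 4.77 ft.
q = V₁·y₁ = 22.1 × 0.888 = 19.6 ft²/s. V₂ = q/y₂ = 19.6/4.77 = 4.12 ft/s. E₁ = y₁ + V₁²/2g = 8.47 ft; E₂ = y₂ + V₂²/2g = 5.03 ft. ΔE = E₁ − E₂ = 3.44 ft.
Q = q·b = 19.6 × 7.56 = 148 cfs. P = γ·Q·ΔE/550 = 62.4 × 148 × 3.44 / 550 = 58.0 hp.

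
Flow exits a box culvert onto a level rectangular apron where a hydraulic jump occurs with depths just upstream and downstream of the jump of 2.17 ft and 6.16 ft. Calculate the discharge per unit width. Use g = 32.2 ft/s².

q = 42.3 ft²/s

For a rectangular channel the momentum equation gives q² = ½·g·y₁·y₂·(y₁ + y₂) = ½×32.2×2.17×6.16×8.33 = 1793.
q = √1793 = 42.3 ft²/s.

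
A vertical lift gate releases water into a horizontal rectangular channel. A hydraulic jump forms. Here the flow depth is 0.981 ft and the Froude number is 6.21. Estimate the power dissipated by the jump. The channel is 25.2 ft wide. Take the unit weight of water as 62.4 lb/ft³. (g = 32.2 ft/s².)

P = 1124 hp

Fr₁ = 6.21 (given).
Conjugate-depth relation: y₂/y₁ = ½[√(1 + 8Fr₁²) − 1] = ½[√309.5 − 1] = 8.30.
y₂ = 8.30 × 0.981 = 8.14 ft.
V₁ = Fr₁·√(g·y₁) = 6.21×√(32.2×0.981) = 34.9 ft/s; q = V₁·y₁ = 34.2 ft²/s. V₂ = q/y₂ = 34.2/8.14 = 4.21 ft/s. E₁ = y₁ + V₁²/2g = 19.9 ft; E₂ = y₂ + V₂²/2g = 8.41 ft. ΔE = E₁ − E₂ = 11.5 ft.
Q = q·b = 34.2 × 25.2 = 863 cfs. P = γ·Q·ΔE/550 = 62.4 × 863 × 11.5 / 550 = 1124 hp.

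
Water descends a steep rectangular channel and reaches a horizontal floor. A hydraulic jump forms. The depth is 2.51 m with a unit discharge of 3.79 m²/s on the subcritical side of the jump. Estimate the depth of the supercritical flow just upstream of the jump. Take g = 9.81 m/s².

y₁ = 0.401 m

V₂ = q/y₂ = 3.79/2.51 = 1.51 m/s; Fr₂ = V₂/√(g·y₂) = 0.304.
Applying the sequent-depth relation in reverse, y₁/y₂ = ½[√(1 + 8Fr₂²) − 1] = ½[√1.741 − 1] = 0.160.
y₁ = 0.160 × 2.51 = 0.401 m.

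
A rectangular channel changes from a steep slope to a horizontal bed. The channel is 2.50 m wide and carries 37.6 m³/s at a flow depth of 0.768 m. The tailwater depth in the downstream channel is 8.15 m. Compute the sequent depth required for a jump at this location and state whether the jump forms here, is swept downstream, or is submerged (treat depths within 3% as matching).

q = Q/b = 37.6/2.50 = 15.0 m²/s; V₁ = q/y₁ = 19.6 m/s. Fr₁ = V₁/√(g·y₁) = 7.13.
Conjugate-depth relation: y₂/y₁ = ½[√(1 + 8Fr₁²) − 1] = ½[√408.2 − 1] = 9.60.
y₂ = 9.60 × 0.768 = 7.37 m.
Tailwater y_tw = 8.15 m: y_tw > y₂, so the jump is submerged.

y₂ = 7.37 m; the jump is submerged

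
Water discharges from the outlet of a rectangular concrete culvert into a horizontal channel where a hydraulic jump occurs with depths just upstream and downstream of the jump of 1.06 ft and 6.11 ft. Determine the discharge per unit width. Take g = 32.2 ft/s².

For a rectangular channel the momentum equation gives q² = ½·g·y₁·y₂·(y₁ + y₂) = ½×32.2×1.06×6.11×7.17 = 748.
q = √748 = 27.3 ft²/s.

q = 27.3 ft²/s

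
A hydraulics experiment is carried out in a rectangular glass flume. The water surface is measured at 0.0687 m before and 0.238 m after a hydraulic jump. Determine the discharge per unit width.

For a rectangular channel the momentum equation gives q² = ½·g·y₁·y₂·(y₁ + y₂) = ½×9.81×0.0687×0.238×0.307 = 0.0246.
q = √0.0246 = 0.157 m²/s.

q = 0.157 m²/s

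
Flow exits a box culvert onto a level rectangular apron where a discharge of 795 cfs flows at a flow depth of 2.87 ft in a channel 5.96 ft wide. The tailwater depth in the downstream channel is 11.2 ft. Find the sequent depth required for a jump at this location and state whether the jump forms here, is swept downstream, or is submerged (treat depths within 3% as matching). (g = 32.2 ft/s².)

q = Q/b = 795/5.96 = 133 ft²/s; V₁ = q/y₁ = 46.5 ft/s. Fr₁ = V₁/√(g·y₁) = 4.83.
Sequent-depth ratio: y₂/y₁ = ½[√(1 + 8Fr₁²) − 1] = ½[√188.0 − 1] = 6.36.
y₂ = 6.36 × 2.87 = 18.2 ft.
Tailwater y_tw = 11.2 ft: y_tw < y₂, so the jump is swept downstream.

y₂ = 18.2 ft; the jump is swept downstream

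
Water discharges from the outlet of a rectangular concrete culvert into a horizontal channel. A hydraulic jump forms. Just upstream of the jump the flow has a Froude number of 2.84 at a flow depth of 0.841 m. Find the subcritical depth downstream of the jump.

y₂ = 2.98 m

Fr₁ = 2.84 (given).
Bélanger equation: y₂/y₁ = ½[√(1 + 8Fr₁²) − 1] = ½[√65.52 − 1] = 3.55.
y₂ = 3.55 × 0.841 = 2.98 m.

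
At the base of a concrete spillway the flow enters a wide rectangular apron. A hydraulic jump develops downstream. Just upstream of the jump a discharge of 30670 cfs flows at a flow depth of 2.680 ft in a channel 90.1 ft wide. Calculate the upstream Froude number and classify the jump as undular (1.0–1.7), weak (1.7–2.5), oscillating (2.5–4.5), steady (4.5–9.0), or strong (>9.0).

Fr₁ = 13.67; strong jump

q = Q/b = 30670/90.1 = 340.4 ft²/s; V₁ = q/y₁ = 127.0 ft/s. Fr₁ = V₁/√(g·y₁) = 13.67.
Fr₁ = 13.67 lies in the strong range.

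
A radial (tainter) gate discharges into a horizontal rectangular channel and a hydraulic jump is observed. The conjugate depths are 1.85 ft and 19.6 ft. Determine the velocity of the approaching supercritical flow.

V₁ = 60.5 ft/s

For a rectangular channel the momentum equation gives q² = ½·g·y₁·y₂·(y₁ + y₂) = ½×32.2×1.85×19.6×21.5 = 12522.
q = √12522 = 112 ft²/s.
V₁ = q/y₁ = 112/1.85 = 60.5 ft/s.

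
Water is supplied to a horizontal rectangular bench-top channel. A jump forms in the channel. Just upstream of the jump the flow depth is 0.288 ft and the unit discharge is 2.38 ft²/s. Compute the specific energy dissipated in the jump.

V₁ = q/y₁ = 2.38/0.288 = 8.26 ft/s. Fr₁ = V₁/√(g·y₁) = 8.26/√(32.2×0.288) = 2.71.
From the momentum equation for a rectangular channel, y₂/y₁ = ½[√(1 + 8Fr₁²) − 1] = ½[√59.91 − 1] = 3.37.
y₂ = 3.37 × 0.288 = 0.971 ft.
Head loss: ΔE = (y₂ − y₁)³/(4y₁y₂) = (0.971 − 0.288)³/(4×0.288×0.971) = 0.318/1.12 = 0.284 ft.

ΔE = 0.284 ft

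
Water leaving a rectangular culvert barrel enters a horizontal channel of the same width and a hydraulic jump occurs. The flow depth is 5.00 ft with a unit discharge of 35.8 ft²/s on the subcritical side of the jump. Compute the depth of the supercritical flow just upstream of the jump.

V₂ = q/y₂ = 35.8/5.00 = 7.16 ft/s; Fr₂ = V₂/√(g·y₂) = 0.564.
The Bélanger relation is symmetric: y₁/y₂ = ½[√(1 + 8Fr₂²) − 1] = ½[√3.547 − 1] = 0.442.
y₁ = 0.442 × 5.00 = 2.21 ft.

y₁ = 2.21 ft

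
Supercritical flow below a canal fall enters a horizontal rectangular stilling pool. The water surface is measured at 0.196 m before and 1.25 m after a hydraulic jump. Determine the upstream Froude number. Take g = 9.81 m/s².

For a rectangular channel the momentum equation gives q² = ½·g·y₁·y₂·(y₁ + y₂) = ½×9.81×0.196×1.25×1.45 = 1.74.
q = √1.74 = 1.32 m²/s.
V₁ = q/y₁ = 6.73 m/s; Fr₁ = V₁/√(g·y₁) = 4.85.

Fr₁ = 4.85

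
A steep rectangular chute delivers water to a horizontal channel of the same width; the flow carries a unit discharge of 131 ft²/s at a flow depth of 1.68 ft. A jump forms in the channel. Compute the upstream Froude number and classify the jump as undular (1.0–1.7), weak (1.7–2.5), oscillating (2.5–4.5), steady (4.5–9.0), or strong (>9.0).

V₁ = q/y₁ = 131/1.68 = 78.0 ft/s. Fr₁ = V₁/√(g·y₁) = 78.0/√(32.2×1.68) = 10.6.
Fr₁ = 10.6 lies in the strong range.

Fr₁ = 10.6; strong jump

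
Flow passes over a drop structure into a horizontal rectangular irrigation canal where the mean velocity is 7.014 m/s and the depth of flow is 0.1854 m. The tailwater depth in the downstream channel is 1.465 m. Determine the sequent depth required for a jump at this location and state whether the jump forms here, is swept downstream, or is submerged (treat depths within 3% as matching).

Fr₁ = V₁/√(g·y₁) = 7.014/√(9.81×0.1854) = 5.201.
Conjugate-depth relation: y₂/y₁ = ½[√(1 + 8Fr₁²) − 1] = ½[√217.39 − 1] = 6.872.
y₂ = 6.872 × 0.1854 = 1.274 m.
Tailwater y_tw = 1.465 m: y_tw > y₂, so the jump is submerged.

y₂ = 1.274 m; the jump is submerged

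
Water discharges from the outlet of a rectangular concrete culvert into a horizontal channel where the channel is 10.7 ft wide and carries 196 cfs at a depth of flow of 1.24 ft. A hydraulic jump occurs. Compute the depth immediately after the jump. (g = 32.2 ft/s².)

y₂ = 3.53 ft

q = Q/b = 196/10.7 = 18.3 ft²/s; V₁ = q/y₁ = 14.8 ft/s. Fr₁ = V₁/√(g·y₁) = 2.34.
By Bélanger, y₂/y₁ = ½[√(1 + 8Fr₁²) − 1] = ½[√44.72 − 1] = 2.84.
y₂ = 2.84 × 1.24 = 3.53 ft.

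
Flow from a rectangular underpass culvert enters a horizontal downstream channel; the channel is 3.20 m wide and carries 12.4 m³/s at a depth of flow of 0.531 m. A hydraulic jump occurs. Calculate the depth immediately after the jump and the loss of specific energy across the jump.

y₂ = 2.15 m; ΔE = 0.930 m

q = Q/b = 12.4/3.20 = 3.88 m²/s; V₁ = q/y₁ = 7.30 m/s. Fr₁ = V₁/√(g·y₁) = 3.20.
Sequent-depth ratio: y₂/y₁ = ½[√(1 + 8Fr₁²) − 1] = ½[√82.79 − 1] = 4.05.
y₂ = 4.05 × 0.531 = 2.15 m.
V₂ = q/y₂ = 3.88/2.15 = 1.80 m/s. E₁ = y₁ + V₁²/2g = 3.25 m; E₂ = y₂ + V₂²/2g = 2.32 m. ΔE = E₁ − E₂ = 0.930 m.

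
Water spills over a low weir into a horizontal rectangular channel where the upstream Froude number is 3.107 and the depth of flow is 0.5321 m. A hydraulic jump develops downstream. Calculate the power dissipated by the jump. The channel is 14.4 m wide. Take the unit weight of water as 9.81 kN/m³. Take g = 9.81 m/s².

Fr₁ = 3.107 (given).
From the momentum equation for a rectangular channel, y₂/y₁ = ½[√(1 + 8Fr₁²) − 1] = ½[√78.228 − 1] = 3.922.
y₂ = 3.922 × 0.5321 = 2.087 m.
V₁ = Fr₁·√(g·y₁) = 3.107×√(9.81×0.5321) = 7.099 m/s; q = V₁·y₁ = 3.777 m²/s. V₂ = q/y₂ = 3.777/2.087 = 1.810 m/s. E₁ = y₁ + V₁²/2g = 3.100 m; E₂ = y₂ + V₂²/2g = 2.254 m. ΔE = E₁ − E₂ = 0.8464 m.
Q = q·b = 3.777 × 14.4 = 54.39 m³/s. P = γ·Q·ΔE = 9.81 × 54.39 × 0.8464 = 451.6 kW.

P = 451.6 kW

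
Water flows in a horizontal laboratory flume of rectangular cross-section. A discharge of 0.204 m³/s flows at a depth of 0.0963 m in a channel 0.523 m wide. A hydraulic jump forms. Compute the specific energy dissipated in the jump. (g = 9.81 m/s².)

ΔE = 0.383 m

q = Q/b = 0.204/0.523 = 0.390 m²/s; V₁ = q/y₁ = 4.05 m/s. Fr₁ = V₁/√(g·y₁) = 4.17.
Sequent-depth ratio: y₂/y₁ = ½[√(1 + 8Fr₁²) − 1] = ½[√139.9 − 1] = 5.41.
y₂ = 5.41 × 0.0963 = 0.521 m.
V₂ = q/y₂ = 0.390/0.521 = 0.748 m/s. E₁ = y₁ + V₁²/2g = 0.932 m; E₂ = y₂ + V₂²/2g = 0.550 m. ΔE = E₁ − E₂ = 0.383 m.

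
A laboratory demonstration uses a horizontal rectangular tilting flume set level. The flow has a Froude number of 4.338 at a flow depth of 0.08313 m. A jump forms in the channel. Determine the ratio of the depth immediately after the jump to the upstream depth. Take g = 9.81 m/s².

Fr₁ = 4.338 (given).
Sequent-depth ratio: y₂/y₁ = ½[√(1 + 8Fr₁²) − 1] = ½[√151.55 − 1] = 5.655.

y₂/y₁ = 5.655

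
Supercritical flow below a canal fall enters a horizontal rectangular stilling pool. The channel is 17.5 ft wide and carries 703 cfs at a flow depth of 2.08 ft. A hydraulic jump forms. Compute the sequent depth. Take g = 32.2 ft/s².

y₂ = 5.98 ft

q = Q/b = 703/17.5 = 40.2 ft²/s; V₁ = q/y₁ = 19.3 ft/s. Fr₁ = V₁/√(g·y₁) = 2.36.
Bélanger equation: y₂/y₁ = ½[√(1 + 8Fr₁²) − 1] = ½[√45.55 − 1] = 2.87.
y₂ = 2.87 × 2.08 = 5.98 ft.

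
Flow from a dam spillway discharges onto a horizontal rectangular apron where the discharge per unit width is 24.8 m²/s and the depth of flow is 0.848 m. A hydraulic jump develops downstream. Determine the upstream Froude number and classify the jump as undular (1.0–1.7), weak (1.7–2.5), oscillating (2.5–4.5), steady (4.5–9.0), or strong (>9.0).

Fr₁ = 10.1; strong jump

V₁ = q/y₁ = 24.8/0.848 = 29.2 m/s. Fr₁ = V₁/√(g·y₁) = 29.2/√(9.81×0.848) = 10.1.
Fr₁ = 10.1 lies in the strong range.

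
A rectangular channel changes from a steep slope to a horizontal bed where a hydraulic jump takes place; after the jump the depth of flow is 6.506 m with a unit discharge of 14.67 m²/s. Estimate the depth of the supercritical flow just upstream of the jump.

V₂ = q/y₂ = 14.67/6.506 = 2.255 m/s; Fr₂ = V₂/√(g·y₂) = 0.2822.
Applying the sequent-depth relation in reverse, y₁/y₂ = ½[√(1 + 8Fr₂²) − 1] = ½[√1.6373 − 1] = 0.1398.
y₁ = 0.1398 × 6.506 = 0.9094 m.

y₁ = 0.9094 m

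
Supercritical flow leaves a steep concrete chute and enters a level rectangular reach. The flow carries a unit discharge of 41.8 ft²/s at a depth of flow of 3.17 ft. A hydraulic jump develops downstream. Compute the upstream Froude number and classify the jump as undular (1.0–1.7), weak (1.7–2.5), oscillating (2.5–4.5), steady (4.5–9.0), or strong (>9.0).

V₁ = q/y₁ = 41.8/3.17 = 13.2 ft/s. Fr₁ = V₁/√(g·y₁) = 13.2/√(32.2×3.17) = 1.31.
Fr₁ = 1.31 lies in the undular range.

Fr₁ = 1.31; undular jump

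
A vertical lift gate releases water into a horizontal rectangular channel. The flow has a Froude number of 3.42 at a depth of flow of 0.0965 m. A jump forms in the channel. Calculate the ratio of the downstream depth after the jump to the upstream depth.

y₂/y₁ = 4.36

Fr₁ = 3.42 (given).
From the momentum equation for a rectangular channel, y₂/y₁ = ½[√(1 + 8Fr₁²) − 1] = ½[√94.57 − 1] = 4.36.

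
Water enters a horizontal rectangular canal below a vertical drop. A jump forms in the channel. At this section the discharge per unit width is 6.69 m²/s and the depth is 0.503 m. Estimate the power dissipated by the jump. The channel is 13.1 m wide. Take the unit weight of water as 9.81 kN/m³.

V₁ = q/y₁ = 6.69/0.503 = 13.3 m/s. Fr₁ = V₁/√(g·y₁) = 13.3/√(9.81×0.503) = 5.99.
Conjugate-depth relation: y₂/y₁ = ½[√(1 + 8Fr₁²) − 1] = ½[√287.8 − 1] = 7.98.
y₂ = 7.98 × 0.503 = 4.02 m.
V₂ = q/y₂ = 6.69/4.02 = 1.67 m/s. E₁ = y₁ + V₁²/2g = 9.52 m; E₂ = y₂ + V₂²/2g = 4.16 m. ΔE = E₁ − E₂ = 5.36 m.
Q = q·b = 6.69 × 13.1 = 87.6 m³/s. P = γ·Q·ΔE = 9.81 × 87.6 × 5.36 = 4610 kW.

P = 4610 kW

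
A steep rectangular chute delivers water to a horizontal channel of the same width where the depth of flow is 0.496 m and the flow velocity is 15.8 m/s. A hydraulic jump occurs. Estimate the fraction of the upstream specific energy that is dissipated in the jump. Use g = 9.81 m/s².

Fr₁ = V₁/√(g·y₁) = 15.8/√(9.81×0.496) = 7.16.
By Bélanger, y₂/y₁ = ½[√(1 + 8Fr₁²) − 1] = ½[√411.4 − 1] = 9.64.
y₂ = 9.64 × 0.496 = 4.78 m.
E₁ = y₁ + V₁²/2g = 13.2 m. ΔE = (y₂ − y₁)³/(4y₁y₂) = 8.30 m. ΔE/E₁ = 8.30/13.2 = 0.628.

ΔE/E₁ = 0.628 (62.8%)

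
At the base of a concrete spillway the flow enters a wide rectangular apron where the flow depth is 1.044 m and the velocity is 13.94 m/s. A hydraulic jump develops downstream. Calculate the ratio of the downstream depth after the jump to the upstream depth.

y₂/y₁ = 5.680

Fr₁ = V₁/√(g·y₁) = 13.94/√(9.81×1.044) = 4.356.
Bélanger equation: y₂/y₁ = ½[√(1 + 8Fr₁²) − 1] = ½[√152.79 − 1] = 5.680.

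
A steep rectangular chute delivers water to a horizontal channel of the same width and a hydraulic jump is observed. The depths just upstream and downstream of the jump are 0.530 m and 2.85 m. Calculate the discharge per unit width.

For a rectangular channel the momentum equation gives q² = ½·g·y₁·y₂·(y₁ + y₂) = ½×9.81×0.530×2.85×3.38 = 25.0.
q = √25.0 = 5.00 m²/s.

q = 5.00 m²/s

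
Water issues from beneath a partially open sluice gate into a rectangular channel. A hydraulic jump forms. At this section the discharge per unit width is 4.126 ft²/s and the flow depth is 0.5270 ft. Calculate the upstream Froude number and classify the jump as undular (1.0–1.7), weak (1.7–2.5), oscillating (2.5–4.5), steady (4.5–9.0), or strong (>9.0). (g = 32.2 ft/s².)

V₁ = q/y₁ = 4.126/0.5270 = 7.829 ft/s. Fr₁ = V₁/√(g·y₁) = 7.829/√(32.2×0.5270) = 1.901.
Fr₁ = 1.901 lies in the weak range.

Fr₁ = 1.901; weak jump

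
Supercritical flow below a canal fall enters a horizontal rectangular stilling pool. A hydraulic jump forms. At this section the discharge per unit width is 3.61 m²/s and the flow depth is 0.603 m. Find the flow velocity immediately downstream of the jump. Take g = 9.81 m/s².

V₂ = 1.98 m/s

V₁ = q/y₁ = 3.61/0.603 = 5.99 m/s. Fr₁ = V₁/√(g·y₁) = 5.99/√(9.81×0.603) = 2.46.
From the momentum equation for a rectangular channel, y₂/y₁ = ½[√(1 + 8Fr₁²) − 1] = ½[√49.47 − 1] = 3.02.
y₂ = 3.02 × 0.603 = 1.82 m.
V₂ = q/y₂ = 3.61/1.82 = 1.98 m/s.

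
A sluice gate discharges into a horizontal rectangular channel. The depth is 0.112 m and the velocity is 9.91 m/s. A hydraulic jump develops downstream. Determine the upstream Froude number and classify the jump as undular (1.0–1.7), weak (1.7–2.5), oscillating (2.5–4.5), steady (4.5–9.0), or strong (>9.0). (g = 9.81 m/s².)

Fr₁ = 9.45; strong jump

Fr₁ = V₁/√(g·y₁) = 9.91/√(9.81×0.112) = 9.45.
Fr₁ = 9.45 lies in the strong range.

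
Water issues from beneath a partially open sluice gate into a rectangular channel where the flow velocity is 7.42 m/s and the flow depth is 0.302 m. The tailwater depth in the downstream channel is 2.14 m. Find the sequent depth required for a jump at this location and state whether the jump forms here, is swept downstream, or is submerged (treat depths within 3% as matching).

y₂ = 1.70 m; the jump is submerged

Fr₁ = V₁/√(g·y₁) = 7.42/√(9.81×0.302) = 4.31.
By Bélanger, y₂/y₁ = ½[√(1 + 8Fr₁²) − 1] = ½[√149.7 − 1] = 5.62.
y₂ = 5.62 × 0.302 = 1.70 m.
Tailwater y_tw = 2.14 m: y_tw > y₂, so the jump is submerged.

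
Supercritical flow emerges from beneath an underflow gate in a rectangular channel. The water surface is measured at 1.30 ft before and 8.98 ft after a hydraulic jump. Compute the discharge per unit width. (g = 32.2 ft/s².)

q = 44.0 ft²/s

For a rectangular channel the momentum equation gives q² = ½·g·y₁·y₂·(y₁ + y₂) = ½×32.2×1.30×8.98×10.3 = 1932.
q = √1932 = 44.0 ft²/s.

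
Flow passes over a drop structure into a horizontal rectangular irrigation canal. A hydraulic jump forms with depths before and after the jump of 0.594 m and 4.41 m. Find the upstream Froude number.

Fr₁ = 5.59

For a rectangular channel the momentum equation gives q² = ½·g·y₁·y₂·(y₁ + y₂) = ½×9.81×0.594×4.41×5.00 = 64.3.
q = √64.3 = 8.02 m²/s.
V₁ = q/y₁ = 13.5 m/s; Fr₁ = V₁/√(g·y₁) = 5.59.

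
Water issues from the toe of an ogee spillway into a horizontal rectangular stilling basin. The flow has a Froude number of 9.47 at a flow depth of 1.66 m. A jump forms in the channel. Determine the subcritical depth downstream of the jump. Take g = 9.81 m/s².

Fr₁ = 9.47 (given).
Bélanger equation: y₂/y₁ = ½[√(1 + 8Fr₁²) − 1] = ½[√718.4 − 1] = 12.9.
y₂ = 12.9 × 1.66 = 21.4 m.

y₂ = 21.4 m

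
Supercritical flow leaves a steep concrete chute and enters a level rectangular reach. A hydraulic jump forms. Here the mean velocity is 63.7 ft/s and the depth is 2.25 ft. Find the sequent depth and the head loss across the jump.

y₂ = 22.7 ft; ΔE = 41.9 ft

Fr₁ = V₁/√(g·y₁) = 63.7/√(32.2×2.25) = 7.48.
By Bélanger, y₂/y₁ = ½[√(1 + 8Fr₁²) − 1] = ½[√449.1 − 1] = 10.1.
y₂ = 10.1 × 2.25 = 22.7 ft.
Head loss: ΔE = (y₂ − y₁)³/(4y₁y₂) = (22.7 − 2.25)³/(4×2.25×22.7) = 8571/204 = 41.9 ft.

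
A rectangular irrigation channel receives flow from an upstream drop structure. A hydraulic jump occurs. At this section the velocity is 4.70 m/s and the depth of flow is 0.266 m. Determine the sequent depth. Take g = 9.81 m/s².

Fr₁ = V₁/√(g·y₁) = 4.70/√(9.81×0.266) = 2.91.
By Bélanger, y₂/y₁ = ½[√(1 + 8Fr₁²) − 1] = ½[√68.72 − 1] = 3.64.
y₂ = 3.64 × 0.266 = 0.970 m.

y₂ = 0.970 m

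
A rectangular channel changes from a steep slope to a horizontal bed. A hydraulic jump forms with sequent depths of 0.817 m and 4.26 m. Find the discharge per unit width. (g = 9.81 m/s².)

q = 9.31 m²/s

For a rectangular channel the momentum equation gives q² = ½·g·y₁·y₂·(y₁ + y₂) = ½×9.81×0.817×4.26×5.08 = 86.7.
q = √86.7 = 9.31 m²/s.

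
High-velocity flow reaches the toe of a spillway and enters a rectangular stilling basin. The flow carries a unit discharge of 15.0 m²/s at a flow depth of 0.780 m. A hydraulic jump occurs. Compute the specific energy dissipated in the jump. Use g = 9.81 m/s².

ΔE = 12.1 m

V₁ = q/y₁ = 15.0/0.780 = 19.2 m/s. Fr₁ = V₁/√(g·y₁) = 19.2/√(9.81×0.780) = 6.95.
From the momentum equation for a rectangular channel, y₂/y₁ = ½[√(1 + 8Fr₁²) − 1] = ½[√387.7 − 1] = 9.34.
y₂ = 9.34 × 0.780 = 7.29 m.
V₂ = q/y₂ = 15.0/7.29 = 2.06 m/s. E₁ = y₁ + V₁²/2g = 19.6 m; E₂ = y₂ + V₂²/2g = 7.50 m. ΔE = E₁ − E₂ = 12.1 m.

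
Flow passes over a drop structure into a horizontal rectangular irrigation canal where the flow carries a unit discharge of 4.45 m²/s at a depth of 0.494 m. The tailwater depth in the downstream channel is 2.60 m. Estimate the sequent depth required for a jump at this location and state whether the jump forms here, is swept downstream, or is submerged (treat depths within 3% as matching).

V₁ = q/y₁ = 4.45/0.494 = 9.01 m/s. Fr₁ = V₁/√(g·y₁) = 9.01/√(9.81×0.494) = 4.09.
Sequent-depth ratio: y₂/y₁ = ½[√(1 + 8Fr₁²) − 1] = ½[√135.0 − 1] = 5.31.
y₂ = 5.31 × 0.494 = 2.62 m.
Tailwater y_tw = 2.60 m: y_tw ≈ y₂, so the jump forms here.

y₂ = 2.62 m; the jump forms here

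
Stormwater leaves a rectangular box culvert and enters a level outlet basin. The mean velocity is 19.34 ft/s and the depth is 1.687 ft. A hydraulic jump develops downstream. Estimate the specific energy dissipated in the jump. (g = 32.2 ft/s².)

ΔE = 1.470 ft

Fr₁ = V₁/√(g·y₁) = 19.34/√(32.2×1.687) = 2.624.
Conjugate-depth relation: y₂/y₁ = ½[√(1 + 8Fr₁²) − 1] = ½[√56.085 − 1] = 3.244.
y₂ = 3.244 × 1.687 = 5.473 ft.
Head loss: ΔE = (y₂ − y₁)³/(4y₁y₂) = (5.473 − 1.687)³/(4×1.687×5.473) = 54.29/36.93 = 1.470 ft.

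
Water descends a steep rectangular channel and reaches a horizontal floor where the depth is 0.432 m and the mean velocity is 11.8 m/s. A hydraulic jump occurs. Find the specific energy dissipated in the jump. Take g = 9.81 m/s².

ΔE = 4.11 m

Fr₁ = V₁/√(g·y₁) = 11.8/√(9.81×0.432) = 5.73.
By Bélanger, y₂/y₁ = ½[√(1 + 8Fr₁²) − 1] = ½[√263.8 − 1] = 7.62.
y₂ = 7.62 × 0.432 = 3.29 m.
Head loss: ΔE = (y₂ − y₁)³/(4y₁y₂) = (3.29 − 0.432)³/(4×0.432×3.29) = 23.4/5.69 = 4.11 m.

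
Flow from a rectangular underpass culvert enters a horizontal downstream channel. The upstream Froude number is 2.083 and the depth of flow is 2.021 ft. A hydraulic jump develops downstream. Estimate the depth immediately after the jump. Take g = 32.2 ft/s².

y₂ = 5.028 ft

Fr₁ = 2.083 (given).
Bélanger equation: y₂/y₁ = ½[√(1 + 8Fr₁²) − 1] = ½[√35.711 − 1] = 2.488.
y₂ = 2.488 × 2.021 = 5.028 ft.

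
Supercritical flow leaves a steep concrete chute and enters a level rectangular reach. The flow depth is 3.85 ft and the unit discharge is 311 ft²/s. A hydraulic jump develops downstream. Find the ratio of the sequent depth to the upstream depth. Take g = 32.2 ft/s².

y₂/y₁ = 9.77

V₁ = q/y₁ = 311/3.85 = 80.8 ft/s. Fr₁ = V₁/√(g·y₁) = 80.8/√(32.2×3.85) = 7.26.
From the momentum equation for a rectangular channel, y₂/y₁ = ½[√(1 + 8Fr₁²) − 1] = ½[√422.1 − 1] = 9.77.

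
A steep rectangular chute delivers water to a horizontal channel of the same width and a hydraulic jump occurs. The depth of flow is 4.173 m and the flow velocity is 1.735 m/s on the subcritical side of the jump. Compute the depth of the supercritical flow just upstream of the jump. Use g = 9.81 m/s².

y₁ = 0.5430 m

Fr₂ = V₂/√(g·y₂) = 1.735/√(9.81×4.173) = 0.2712.
From the momentum equation (using Fr₂), y₁/y₂ = ½[√(1 + 8Fr₂²) − 1] = ½[√1.5883 − 1] = 0.1301.
y₁ = 0.1301 × 4.173 = 0.5430 m.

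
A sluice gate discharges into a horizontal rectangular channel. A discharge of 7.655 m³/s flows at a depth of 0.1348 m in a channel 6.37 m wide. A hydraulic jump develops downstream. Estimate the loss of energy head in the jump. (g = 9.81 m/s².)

ΔE = 2.737 m

q = Q/b = 7.655/6.37 = 1.202 m²/s; V₁ = q/y₁ = 8.915 m/s. Fr₁ = V₁/√(g·y₁) = 7.752.
Bélanger equation: y₂/y₁ = ½[√(1 + 8Fr₁²) − 1] = ½[√481.80 − 1] = 10.47.
y₂ = 10.47 × 0.1348 = 1.412 m.
V₂ = q/y₂ = 1.202/1.412 = 0.8511 m/s. E₁ = y₁ + V₁²/2g = 4.186 m; E₂ = y₂ + V₂²/2g = 1.449 m. ΔE = E₁ − E₂ = 2.737 m.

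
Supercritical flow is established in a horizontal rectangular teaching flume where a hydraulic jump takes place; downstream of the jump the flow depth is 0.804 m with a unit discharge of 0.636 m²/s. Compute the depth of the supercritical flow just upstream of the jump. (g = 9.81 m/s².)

V₂ = q/y₂ = 0.636/0.804 = 0.791 m/s; Fr₂ = V₂/√(g·y₂) = 0.282.
From the momentum equation (using Fr₂), y₁/y₂ = ½[√(1 + 8Fr₂²) − 1] = ½[√1.635 − 1] = 0.139.
y₁ = 0.139 × 0.804 = 0.112 m.

y₁ = 0.112 m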